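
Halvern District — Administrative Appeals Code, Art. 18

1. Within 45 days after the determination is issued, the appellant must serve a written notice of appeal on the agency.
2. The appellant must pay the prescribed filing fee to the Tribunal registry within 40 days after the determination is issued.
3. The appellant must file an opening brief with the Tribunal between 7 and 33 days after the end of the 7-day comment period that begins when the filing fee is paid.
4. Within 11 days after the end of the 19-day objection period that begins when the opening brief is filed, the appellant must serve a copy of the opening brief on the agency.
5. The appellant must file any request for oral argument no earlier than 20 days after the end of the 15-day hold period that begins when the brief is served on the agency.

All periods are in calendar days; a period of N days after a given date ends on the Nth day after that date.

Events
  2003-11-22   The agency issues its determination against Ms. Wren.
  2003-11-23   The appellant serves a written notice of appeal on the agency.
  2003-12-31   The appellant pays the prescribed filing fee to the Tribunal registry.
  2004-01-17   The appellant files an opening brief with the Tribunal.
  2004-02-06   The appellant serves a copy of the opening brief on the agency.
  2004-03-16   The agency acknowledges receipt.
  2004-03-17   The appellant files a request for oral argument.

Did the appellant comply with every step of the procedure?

Step 1: 45 days after 2003-11-22 (when the determination is issued) is 2004-01-06; 2003-11-23 is within that limit.
Step 2: 40 days after 2003-11-22 (when the determination is issued) is 2004-01-01; completed 2003-12-31, before the deadline.
Step 3: the window is 7–33 days after 2004-01-07 (end of the 7-day comment period, which began when the filing fee is paid on 2003-12-31), so 2004-01-14 through 2004-02-09; 2004-01-17 falls inside that range.
Step 4: 11 days after 2004-02-05 (end of the 19-day objection period, which began when the opening brief is filed on 2004-01-17) is 2004-02-16; done 2004-02-06 — timely.
Step 5: the earliest permitted date is 20 days after 2004-02-21 (end of the 15-day hold period, which began when the brief is served on the agency on 2004-02-06), i.e. 2004-03-12; done 2004-03-17 — permitted.

Yes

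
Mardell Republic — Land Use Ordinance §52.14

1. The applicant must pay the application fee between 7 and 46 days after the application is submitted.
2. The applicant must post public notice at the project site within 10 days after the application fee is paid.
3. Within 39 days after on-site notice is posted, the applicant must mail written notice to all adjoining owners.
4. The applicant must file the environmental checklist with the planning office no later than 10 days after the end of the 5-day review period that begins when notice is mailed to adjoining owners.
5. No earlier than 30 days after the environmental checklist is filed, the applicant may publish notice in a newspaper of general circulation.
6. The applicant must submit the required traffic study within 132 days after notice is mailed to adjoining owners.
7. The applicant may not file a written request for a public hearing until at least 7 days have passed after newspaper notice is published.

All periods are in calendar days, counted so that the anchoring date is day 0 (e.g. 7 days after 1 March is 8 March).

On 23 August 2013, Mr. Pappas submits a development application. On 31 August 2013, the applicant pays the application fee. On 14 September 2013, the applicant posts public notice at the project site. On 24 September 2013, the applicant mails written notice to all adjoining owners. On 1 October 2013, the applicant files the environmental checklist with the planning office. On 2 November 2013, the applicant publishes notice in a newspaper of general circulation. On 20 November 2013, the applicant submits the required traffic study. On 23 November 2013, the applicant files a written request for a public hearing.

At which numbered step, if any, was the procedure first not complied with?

Step 2

Step 1: the window is 7–46 days after 23 August 2013 (when the application is submitted), so 30 August 2013 through 8 October 2013; 31 August 2013 falls inside that range.
Step 2: 10 days after 31 August 2013 (when the application fee is paid) is 10 September 2013; 14 September 2013 misses that deadline by 4 days.
That is the first point of non-compliance.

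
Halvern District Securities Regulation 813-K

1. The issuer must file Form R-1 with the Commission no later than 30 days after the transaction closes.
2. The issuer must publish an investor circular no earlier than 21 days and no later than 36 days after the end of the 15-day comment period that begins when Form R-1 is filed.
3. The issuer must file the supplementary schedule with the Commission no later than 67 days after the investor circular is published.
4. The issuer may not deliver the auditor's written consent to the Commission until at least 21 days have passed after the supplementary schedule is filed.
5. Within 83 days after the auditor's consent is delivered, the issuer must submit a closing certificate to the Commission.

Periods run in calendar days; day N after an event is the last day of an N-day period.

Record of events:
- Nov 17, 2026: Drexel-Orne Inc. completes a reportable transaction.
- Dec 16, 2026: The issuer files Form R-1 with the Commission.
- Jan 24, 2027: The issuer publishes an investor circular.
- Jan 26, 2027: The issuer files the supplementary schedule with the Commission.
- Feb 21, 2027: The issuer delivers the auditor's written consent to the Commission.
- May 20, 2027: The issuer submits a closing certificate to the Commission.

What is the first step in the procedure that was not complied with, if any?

Step 5

(1) due by Nov 17, 2026 + 30 days = Dec 17, 2026; completed Dec 16, 2026, before the deadline.
(2) the permitted window runs from Dec 31, 2026 + 21 = Jan 21, 2027 to Dec 31, 2026 + 36 = Feb 5, 2027; done Jan 24, 2027, which is between those dates.
(3) due by Jan 24, 2027 + 67 days = Apr 1, 2027; Jan 26, 2027 is within that limit.
(4) permitted from Jan 26, 2027 + 21 days = Feb 16, 2027 onward; done Feb 21, 2027, after the minimum wait.
(5) due by Feb 21, 2027 + 83 days = May 15, 2027; May 20, 2027 misses that deadline by 5 days.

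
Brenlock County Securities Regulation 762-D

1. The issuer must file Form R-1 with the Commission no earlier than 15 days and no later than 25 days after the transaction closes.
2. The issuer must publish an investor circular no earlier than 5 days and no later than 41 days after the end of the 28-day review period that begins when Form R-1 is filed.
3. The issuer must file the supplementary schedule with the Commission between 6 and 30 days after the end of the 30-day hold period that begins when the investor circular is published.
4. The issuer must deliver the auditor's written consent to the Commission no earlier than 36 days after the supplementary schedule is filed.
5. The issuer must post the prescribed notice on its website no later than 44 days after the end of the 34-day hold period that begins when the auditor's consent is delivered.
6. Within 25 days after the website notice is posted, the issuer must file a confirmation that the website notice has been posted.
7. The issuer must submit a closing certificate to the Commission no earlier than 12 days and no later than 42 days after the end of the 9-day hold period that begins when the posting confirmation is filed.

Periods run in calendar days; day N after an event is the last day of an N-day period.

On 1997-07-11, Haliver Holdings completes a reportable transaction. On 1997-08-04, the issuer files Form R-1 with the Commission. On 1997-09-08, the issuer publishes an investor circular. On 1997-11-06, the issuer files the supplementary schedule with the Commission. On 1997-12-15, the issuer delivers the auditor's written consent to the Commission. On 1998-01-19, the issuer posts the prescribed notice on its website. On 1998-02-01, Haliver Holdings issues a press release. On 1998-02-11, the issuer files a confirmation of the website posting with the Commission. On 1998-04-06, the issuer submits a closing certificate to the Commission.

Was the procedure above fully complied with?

No

(1) the permitted window runs from 1997-07-11 + 15 = 1997-07-26 to 1997-07-11 + 25 = 1997-08-05; done 1997-08-04 — within the window.
(2) the permitted window runs from 1997-09-01 + 5 = 1997-09-06 to 1997-09-01 + 41 = 1997-10-12; done 1997-09-08, which is between those dates.
(3) the permitted window runs from 1997-10-08 + 6 = 1997-10-14 to 1997-10-08 + 30 = 1997-11-07; done 1997-11-06, which is between those dates.
(4) permitted from 1997-11-06 + 36 days = 1997-12-12 onward; done 1997-12-15, after the minimum wait.
(5) due by 1998-01-18 + 44 days = 1998-03-03; 1998-01-19 is within that limit.
(6) due by 1998-01-19 + 25 days = 1998-02-13; 1998-02-11 is within that limit.
(7) the permitted window runs from 1998-02-20 + 12 = 1998-03-04 to 1998-02-20 + 42 = 1998-04-03; 1998-04-06 is 3 days past the end of the window.
Later steps need not be reached.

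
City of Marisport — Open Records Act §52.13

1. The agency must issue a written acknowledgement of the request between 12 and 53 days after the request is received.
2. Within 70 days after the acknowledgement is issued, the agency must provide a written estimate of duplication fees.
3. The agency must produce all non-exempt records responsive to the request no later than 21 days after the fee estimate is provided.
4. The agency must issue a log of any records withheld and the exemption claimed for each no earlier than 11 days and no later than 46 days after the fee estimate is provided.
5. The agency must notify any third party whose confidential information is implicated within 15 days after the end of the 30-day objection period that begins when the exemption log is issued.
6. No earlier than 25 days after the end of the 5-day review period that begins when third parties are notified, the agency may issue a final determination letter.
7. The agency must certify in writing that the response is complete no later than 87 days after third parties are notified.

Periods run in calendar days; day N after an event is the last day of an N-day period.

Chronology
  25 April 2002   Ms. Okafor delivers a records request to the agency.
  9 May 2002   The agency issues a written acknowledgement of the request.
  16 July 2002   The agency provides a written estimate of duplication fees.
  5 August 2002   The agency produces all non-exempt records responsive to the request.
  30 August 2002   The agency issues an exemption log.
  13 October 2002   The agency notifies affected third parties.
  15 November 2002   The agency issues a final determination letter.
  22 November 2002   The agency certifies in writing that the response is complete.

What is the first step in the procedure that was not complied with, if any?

None — every step was satisfied

(1) the permitted window runs from 25 April 2002 + 12 = 7 May 2002 to 25 April 2002 + 53 = 17 June 2002; 9 May 2002 falls inside that range.
(2) due by 9 May 2002 + 70 days = 18 July 2002; 16 July 2002 is within that limit.
(3) due by 16 July 2002 + 21 days = 6 August 2002; completed 5 August 2002, before the deadline.
(4) the permitted window runs from 16 July 2002 + 11 = 27 July 2002 to 16 July 2002 + 46 = 31 August 2002; 30 August 2002 falls inside that range.
(5) due by 29 September 2002 + 15 days = 14 October 2002; completed 13 October 2002, before the deadline.
(6) permitted from 18 October 2002 + 25 days = 12 November 2002 onward; 15 November 2002 is on or after that date.
(7) due by 13 October 2002 + 87 days = 8 January 2003; done 22 November 2002 — timely.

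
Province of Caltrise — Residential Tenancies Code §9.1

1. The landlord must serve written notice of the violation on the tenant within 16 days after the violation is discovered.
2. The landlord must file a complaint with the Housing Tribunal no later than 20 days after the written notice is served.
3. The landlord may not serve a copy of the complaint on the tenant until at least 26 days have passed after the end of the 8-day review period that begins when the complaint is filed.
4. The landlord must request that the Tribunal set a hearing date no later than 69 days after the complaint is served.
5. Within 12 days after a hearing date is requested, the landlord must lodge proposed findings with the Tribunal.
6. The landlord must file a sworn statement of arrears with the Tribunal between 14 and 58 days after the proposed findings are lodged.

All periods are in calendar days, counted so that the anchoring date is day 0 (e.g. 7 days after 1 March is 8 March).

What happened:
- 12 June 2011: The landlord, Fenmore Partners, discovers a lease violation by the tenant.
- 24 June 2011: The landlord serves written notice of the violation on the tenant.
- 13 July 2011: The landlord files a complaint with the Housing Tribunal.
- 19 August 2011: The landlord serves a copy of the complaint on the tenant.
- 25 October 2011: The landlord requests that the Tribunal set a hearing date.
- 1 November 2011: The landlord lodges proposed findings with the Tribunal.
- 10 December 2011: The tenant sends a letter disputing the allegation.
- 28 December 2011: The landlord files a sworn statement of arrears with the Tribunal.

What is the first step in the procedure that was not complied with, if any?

Step 1 — counting 16 days from 12 June 2011 (when the violation is discovered) gives a deadline of 28 June 2011; completed 24 June 2011, before the deadline.
Step 2 — counting 20 days from 24 June 2011 (when the written notice is served) gives a deadline of 14 July 2011; 13 July 2011 is within that limit.
Step 3 — must wait 26 days from 21 July 2011 (end of the 8-day review period, which began when the complaint is filed on 13 July 2011), so not before 16 August 2011; done 19 August 2011, after the minimum wait.
Step 4 — counting 69 days from 19 August 2011 (when the complaint is served) gives a deadline of 27 October 2011; 25 October 2011 is within that limit.
Step 5 — counting 12 days from 25 October 2011 (when a hearing date is requested) gives a deadline of 6 November 2011; 1 November 2011 is within that limit.
Step 6 — 14 and 58 days from 1 November 2011 (when the proposed findings are lodged) are 15 November 2011 and 29 December 2011 respectively; 28 December 2011 falls inside that range.

None — every step was satisfied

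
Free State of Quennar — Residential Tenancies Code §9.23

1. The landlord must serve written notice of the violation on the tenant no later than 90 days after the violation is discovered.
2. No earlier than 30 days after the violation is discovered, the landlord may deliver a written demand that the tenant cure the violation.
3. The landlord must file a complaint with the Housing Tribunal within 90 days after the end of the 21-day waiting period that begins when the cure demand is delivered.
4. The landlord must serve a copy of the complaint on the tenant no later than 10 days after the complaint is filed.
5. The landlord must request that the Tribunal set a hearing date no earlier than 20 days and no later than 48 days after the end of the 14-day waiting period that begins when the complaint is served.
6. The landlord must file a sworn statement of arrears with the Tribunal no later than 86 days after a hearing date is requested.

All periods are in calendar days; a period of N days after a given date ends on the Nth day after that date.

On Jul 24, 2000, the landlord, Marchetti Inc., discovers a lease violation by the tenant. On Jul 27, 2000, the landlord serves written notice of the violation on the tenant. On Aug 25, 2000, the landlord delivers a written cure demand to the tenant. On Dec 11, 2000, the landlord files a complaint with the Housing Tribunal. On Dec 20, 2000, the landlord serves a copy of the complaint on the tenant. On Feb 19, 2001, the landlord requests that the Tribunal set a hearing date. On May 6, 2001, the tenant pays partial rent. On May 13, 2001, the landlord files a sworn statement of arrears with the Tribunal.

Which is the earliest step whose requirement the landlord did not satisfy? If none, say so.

None — every step was satisfied

Step 1: 90 days after Jul 24, 2000 (when the violation is discovered) is Oct 22, 2000; completed Jul 27, 2000, before the deadline.
Step 2: the earliest permitted date is 30 days after Jul 24, 2000 (when the violation is discovered), i.e. Aug 23, 2000; Aug 25, 2000 is on or after that date.
Step 3: 90 days after Sep 15, 2000 (end of the 21-day waiting period, which began when the cure demand is delivered on Aug 25, 2000) is Dec 14, 2000; completed Dec 11, 2000, before the deadline.
Step 4: 10 days after Dec 11, 2000 (when the complaint is filed) is Dec 21, 2000; done Dec 20, 2000 — timely.
Step 5: the window is 20–48 days after Jan 3, 2001 (end of the 14-day waiting period, which began when the complaint is served on Dec 20, 2000), so Jan 23, 2001 through Feb 20, 2001; done Feb 19, 2001, which is between those dates.
Step 6: 86 days after Feb 19, 2001 (when a hearing date is requested) is May 16, 2001; completed May 13, 2001, before the deadline.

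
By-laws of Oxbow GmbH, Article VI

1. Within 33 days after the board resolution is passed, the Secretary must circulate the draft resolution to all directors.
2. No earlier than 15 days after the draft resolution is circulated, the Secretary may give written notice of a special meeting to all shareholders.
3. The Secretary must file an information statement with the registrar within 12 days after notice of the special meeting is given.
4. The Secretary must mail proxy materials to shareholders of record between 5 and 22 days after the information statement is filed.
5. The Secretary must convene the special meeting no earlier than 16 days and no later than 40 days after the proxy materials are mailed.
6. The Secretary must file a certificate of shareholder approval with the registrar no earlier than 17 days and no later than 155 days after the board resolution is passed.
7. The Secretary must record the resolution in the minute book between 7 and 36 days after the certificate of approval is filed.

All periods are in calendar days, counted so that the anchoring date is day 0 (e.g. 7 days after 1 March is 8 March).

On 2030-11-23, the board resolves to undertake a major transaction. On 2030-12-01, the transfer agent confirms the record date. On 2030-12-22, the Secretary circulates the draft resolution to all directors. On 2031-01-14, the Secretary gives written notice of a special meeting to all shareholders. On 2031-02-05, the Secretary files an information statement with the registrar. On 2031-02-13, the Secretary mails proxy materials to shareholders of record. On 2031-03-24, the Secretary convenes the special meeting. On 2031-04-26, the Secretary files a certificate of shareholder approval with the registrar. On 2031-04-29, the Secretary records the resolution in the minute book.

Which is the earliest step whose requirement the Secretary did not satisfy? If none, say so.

Step 3

(1) due by 2030-11-23 + 33 days = 2030-12-26; completed 2030-12-22, before the deadline.
(2) permitted from 2030-12-22 + 15 days = 2031-01-06 onward; done 2031-01-14 — permitted.
(3) due by 2031-01-14 + 12 days = 2031-01-26; not done until 2031-02-05, 10 days after the deadline.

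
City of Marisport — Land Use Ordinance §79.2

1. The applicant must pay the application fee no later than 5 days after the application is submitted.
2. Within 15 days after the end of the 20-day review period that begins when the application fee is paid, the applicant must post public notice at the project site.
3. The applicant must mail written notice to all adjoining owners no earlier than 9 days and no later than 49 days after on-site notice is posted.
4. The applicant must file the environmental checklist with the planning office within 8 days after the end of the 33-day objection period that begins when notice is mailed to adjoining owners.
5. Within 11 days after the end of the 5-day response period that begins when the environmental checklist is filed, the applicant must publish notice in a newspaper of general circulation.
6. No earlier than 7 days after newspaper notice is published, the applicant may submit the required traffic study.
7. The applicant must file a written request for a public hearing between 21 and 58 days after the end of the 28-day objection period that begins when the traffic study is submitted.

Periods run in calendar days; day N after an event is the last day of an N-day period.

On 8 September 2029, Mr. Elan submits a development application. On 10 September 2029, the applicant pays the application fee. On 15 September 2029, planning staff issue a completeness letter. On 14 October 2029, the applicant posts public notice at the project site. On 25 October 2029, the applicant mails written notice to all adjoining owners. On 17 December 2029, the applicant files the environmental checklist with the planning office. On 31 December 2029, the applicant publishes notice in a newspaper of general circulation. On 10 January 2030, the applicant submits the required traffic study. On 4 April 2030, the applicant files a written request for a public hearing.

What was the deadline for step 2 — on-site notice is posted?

15 October 2029

The application fee is paid on 10 September 2029; the 20-day review period therefore ends 30 September 2029, and step 2 runs from that date. 15 days after 30 September 2029 is 15 October 2029.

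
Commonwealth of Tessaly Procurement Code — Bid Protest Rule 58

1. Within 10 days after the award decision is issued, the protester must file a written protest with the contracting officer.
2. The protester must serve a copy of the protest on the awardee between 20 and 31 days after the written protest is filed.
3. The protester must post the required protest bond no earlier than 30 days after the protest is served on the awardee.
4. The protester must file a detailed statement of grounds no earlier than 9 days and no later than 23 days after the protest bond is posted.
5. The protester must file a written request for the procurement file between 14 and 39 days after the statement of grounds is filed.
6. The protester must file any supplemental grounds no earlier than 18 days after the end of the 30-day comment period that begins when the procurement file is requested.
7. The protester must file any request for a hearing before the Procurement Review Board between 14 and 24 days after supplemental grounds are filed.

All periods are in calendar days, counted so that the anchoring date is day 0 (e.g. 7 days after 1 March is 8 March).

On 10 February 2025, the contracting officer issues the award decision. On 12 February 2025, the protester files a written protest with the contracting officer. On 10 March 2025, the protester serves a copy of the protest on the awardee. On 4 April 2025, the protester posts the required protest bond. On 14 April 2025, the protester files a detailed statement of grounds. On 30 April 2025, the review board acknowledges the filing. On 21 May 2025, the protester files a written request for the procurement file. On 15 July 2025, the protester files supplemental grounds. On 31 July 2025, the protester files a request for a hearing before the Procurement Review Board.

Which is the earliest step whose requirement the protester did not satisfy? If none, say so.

Step 3

Step 1 — counting 10 days from 10 February 2025 (when the award decision is issued) gives a deadline of 20 February 2025; done 12 February 2025 — timely.
Step 2 — 20 and 31 days from 12 February 2025 (when the written protest is filed) are 4 March 2025 and 15 March 2025 respectively; done 10 March 2025, which is between those dates.
Step 3 — must wait 30 days from 10 March 2025 (when the protest is served on the awardee), so not before 9 April 2025; acted on 4 April 2025, 5 days prematurely.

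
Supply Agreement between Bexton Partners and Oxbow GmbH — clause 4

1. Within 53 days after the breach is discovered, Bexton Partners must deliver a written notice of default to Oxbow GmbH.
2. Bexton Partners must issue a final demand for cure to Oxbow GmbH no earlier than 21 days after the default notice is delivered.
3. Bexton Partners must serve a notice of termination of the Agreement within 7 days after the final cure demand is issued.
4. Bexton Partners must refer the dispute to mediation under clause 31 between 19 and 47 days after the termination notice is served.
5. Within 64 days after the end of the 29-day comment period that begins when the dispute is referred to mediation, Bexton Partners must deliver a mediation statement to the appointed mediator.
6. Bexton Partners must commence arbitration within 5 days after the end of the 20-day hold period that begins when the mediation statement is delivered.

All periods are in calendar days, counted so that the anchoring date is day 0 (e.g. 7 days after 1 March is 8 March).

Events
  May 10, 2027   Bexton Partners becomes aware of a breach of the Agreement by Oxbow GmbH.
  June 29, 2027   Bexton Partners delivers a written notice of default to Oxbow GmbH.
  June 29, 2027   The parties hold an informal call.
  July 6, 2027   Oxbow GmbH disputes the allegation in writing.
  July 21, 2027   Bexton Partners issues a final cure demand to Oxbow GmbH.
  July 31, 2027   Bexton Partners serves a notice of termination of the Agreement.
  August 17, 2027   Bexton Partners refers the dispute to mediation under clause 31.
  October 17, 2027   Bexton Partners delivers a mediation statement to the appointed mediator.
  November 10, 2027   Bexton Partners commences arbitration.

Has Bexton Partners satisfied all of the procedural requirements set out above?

No

Step 1: 53 days after May 10, 2027 (when the breach is discovered) is July 2, 2027; done June 29, 2027 — timely.
Step 2: the earliest permitted date is 21 days after June 29, 2027 (when the default notice is delivered), i.e. July 20, 2027; July 21, 2027 is on or after that date.
Step 3: 7 days after July 21, 2027 (when the final cure demand is issued) is July 28, 2027; not done until July 31, 2027, 3 days after the deadline.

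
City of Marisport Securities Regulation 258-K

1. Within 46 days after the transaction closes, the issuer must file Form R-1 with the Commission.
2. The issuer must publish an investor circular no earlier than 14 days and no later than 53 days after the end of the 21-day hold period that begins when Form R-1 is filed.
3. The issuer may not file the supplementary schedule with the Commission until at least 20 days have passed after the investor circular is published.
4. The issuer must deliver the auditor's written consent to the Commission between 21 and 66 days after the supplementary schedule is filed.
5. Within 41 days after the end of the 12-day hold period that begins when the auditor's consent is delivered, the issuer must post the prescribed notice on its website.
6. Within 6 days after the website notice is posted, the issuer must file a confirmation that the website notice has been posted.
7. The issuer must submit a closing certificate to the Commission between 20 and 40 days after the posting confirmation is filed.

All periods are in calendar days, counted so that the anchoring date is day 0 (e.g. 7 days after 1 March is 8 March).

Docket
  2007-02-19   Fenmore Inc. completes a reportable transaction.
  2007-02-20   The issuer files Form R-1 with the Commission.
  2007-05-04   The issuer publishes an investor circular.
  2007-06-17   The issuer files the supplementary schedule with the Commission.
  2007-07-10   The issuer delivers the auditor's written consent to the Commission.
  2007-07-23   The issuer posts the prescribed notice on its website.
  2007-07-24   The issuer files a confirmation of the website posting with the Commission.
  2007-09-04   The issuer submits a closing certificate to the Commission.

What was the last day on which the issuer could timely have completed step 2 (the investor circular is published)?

Form R-1 is filed on 2007-02-20; the 21-day hold period therefore ends 2007-03-13, and step 2 runs from that date. The window is 14–53 days after 2007-03-13; it closes on 2007-05-05.

2007-05-05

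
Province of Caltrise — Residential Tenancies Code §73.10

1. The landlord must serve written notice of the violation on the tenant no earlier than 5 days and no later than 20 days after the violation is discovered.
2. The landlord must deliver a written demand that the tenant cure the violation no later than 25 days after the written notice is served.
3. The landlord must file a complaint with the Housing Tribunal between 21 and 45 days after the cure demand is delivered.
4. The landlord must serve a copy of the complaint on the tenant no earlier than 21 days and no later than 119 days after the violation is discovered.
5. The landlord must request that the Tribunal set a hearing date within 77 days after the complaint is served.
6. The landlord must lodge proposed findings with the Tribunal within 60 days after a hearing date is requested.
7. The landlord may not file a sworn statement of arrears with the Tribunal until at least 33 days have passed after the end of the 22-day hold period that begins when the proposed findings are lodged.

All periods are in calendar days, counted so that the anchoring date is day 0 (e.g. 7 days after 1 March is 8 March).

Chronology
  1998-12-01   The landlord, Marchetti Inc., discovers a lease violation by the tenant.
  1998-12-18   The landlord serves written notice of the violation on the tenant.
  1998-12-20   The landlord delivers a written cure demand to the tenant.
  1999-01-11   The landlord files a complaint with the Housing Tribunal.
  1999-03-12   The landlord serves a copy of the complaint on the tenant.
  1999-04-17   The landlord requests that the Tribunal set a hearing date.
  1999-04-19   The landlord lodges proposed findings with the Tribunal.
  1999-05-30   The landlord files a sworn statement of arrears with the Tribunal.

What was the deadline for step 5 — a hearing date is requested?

Step 5 runs from 1999-03-12, when the complaint is served. 77 days after 1999-03-12 is 1999-05-28.

1999-05-28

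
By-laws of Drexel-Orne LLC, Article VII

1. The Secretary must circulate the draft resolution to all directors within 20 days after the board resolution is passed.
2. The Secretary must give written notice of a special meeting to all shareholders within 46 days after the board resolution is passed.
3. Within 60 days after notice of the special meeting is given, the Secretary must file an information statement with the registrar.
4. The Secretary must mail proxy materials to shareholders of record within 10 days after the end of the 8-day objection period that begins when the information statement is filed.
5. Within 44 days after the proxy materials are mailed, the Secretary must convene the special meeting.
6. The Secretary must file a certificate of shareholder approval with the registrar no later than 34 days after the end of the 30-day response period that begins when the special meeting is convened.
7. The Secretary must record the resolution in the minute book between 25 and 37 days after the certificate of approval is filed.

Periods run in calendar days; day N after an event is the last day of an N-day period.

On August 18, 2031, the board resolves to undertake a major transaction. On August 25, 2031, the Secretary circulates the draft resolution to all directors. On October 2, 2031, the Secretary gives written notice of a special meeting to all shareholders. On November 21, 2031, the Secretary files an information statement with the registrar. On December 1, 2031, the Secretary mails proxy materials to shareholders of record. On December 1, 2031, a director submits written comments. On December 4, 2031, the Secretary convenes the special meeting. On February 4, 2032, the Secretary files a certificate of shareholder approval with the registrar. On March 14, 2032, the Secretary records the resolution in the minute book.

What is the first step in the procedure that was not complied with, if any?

Step 1: 20 days after August 18, 2031 (when the board resolution is passed) is September 7, 2031; August 25, 2031 is within that limit.
Step 2: 46 days after August 18, 2031 (when the board resolution is passed) is October 3, 2031; October 2, 2031 is within that limit.
Step 3: 60 days after October 2, 2031 (when notice of the special meeting is given) is December 1, 2031; done November 21, 2031 — timely.
Step 4: 10 days after November 29, 2031 (end of the 8-day objection period, which began when the information statement is filed on November 21, 2031) is December 9, 2031; December 1, 2031 is within that limit.
Step 5: 44 days after December 1, 2031 (when the proxy materials are mailed) is January 14, 2032; done December 4, 2031 — timely.
Step 6: 34 days after January 3, 2032 (end of the 30-day response period, which began when the special meeting is convened on December 4, 2031) is February 6, 2032; completed February 4, 2032, before the deadline.
Step 7: the window is 25–37 days after February 4, 2032 (when the certificate of approval is filed), so February 29, 2032 through March 12, 2032; done March 14, 2032 — 2 days after the window closed.

Step 7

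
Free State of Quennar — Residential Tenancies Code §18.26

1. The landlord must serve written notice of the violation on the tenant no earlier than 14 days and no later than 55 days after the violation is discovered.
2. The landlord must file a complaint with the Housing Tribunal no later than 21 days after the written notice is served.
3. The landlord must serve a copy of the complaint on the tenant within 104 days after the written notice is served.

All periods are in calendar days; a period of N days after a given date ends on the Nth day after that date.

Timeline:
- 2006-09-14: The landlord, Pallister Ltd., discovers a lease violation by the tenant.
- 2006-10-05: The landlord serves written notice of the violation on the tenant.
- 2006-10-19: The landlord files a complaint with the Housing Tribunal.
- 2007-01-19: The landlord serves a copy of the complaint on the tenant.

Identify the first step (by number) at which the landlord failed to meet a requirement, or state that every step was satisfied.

Step 3

Step 1 — 14 and 55 days from 2006-09-14 (when the violation is discovered) are 2006-09-28 and 2006-11-08 respectively; 2006-10-05 falls inside that range.
Step 2 — counting 21 days from 2006-10-05 (when the written notice is served) gives a deadline of 2006-10-26; 2006-10-19 is within that limit.
Step 3 — counting 104 days from 2006-10-05 (when the written notice is served) gives a deadline of 2007-01-17; 2007-01-19 misses that deadline by 2 days.
The procedure was therefore not followed at step 3.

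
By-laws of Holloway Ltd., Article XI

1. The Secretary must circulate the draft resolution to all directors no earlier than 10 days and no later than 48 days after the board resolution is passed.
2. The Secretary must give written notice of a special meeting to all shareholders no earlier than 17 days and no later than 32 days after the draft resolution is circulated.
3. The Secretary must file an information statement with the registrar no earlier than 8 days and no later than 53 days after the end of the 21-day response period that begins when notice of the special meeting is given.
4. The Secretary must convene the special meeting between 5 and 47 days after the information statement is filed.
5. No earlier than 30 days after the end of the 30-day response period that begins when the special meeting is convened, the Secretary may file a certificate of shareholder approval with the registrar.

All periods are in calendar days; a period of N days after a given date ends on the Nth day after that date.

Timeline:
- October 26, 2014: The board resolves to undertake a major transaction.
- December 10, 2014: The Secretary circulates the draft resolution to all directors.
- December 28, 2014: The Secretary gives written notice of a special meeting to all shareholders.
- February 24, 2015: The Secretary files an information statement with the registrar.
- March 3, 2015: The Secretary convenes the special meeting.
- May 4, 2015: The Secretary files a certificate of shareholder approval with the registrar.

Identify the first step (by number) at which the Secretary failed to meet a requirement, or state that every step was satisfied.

None — every step was satisfied

Step 1 — 10 and 48 days from October 26, 2014 (when the board resolution is passed) are November 5, 2014 and December 13, 2014 respectively; done December 10, 2014, which is between those dates.
Step 2 — 17 and 32 days from December 10, 2014 (when the draft resolution is circulated) are December 27, 2014 and January 11, 2015 respectively; done December 28, 2014 — within the window.
Step 3 — 8 and 53 days from January 18, 2015 (end of the 21-day response period, which began when notice of the special meeting is given on December 28, 2014) are January 26, 2015 and March 12, 2015 respectively; February 24, 2015 falls inside that range.
Step 4 — 5 and 47 days from February 24, 2015 (when the information statement is filed) are March 1, 2015 and April 12, 2015 respectively; March 3, 2015 falls inside that range.
Step 5 — must wait 30 days from April 2, 2015 (end of the 30-day response period, which began when the special meeting is convened on March 3, 2015), so not before May 2, 2015; done May 4, 2015, after the minimum wait.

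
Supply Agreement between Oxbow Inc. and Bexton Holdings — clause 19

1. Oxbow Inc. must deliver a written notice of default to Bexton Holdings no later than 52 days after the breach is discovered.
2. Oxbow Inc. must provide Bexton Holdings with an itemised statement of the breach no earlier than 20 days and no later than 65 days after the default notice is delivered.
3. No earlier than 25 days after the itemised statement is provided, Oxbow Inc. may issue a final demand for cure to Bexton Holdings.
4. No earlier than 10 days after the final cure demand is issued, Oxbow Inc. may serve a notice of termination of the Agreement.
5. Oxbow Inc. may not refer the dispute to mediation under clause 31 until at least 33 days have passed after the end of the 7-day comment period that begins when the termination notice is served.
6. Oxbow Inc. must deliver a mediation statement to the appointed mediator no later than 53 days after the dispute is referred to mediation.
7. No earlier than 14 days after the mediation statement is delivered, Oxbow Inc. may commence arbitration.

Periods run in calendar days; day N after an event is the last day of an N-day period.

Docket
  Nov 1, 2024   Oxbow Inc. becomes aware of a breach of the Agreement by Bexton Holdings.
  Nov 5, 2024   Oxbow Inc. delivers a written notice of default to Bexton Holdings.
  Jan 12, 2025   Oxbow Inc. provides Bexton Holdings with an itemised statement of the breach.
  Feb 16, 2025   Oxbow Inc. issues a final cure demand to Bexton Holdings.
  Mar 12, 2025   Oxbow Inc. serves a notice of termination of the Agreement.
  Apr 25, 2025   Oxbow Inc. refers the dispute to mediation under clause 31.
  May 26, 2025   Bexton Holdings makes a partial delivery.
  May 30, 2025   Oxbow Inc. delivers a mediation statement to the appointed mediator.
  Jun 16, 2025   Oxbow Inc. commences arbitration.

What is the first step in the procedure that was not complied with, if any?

Step 1 — counting 52 days from Nov 1, 2024 (when the breach is discovered) gives a deadline of Dec 23, 2024; Nov 5, 2024 is within that limit.
Step 2 — 20 and 65 days from Nov 5, 2024 (when the default notice is delivered) are Nov 25, 2024 and Jan 9, 2025 respectively; Jan 12, 2025 is 3 days past the end of the window.

Step 2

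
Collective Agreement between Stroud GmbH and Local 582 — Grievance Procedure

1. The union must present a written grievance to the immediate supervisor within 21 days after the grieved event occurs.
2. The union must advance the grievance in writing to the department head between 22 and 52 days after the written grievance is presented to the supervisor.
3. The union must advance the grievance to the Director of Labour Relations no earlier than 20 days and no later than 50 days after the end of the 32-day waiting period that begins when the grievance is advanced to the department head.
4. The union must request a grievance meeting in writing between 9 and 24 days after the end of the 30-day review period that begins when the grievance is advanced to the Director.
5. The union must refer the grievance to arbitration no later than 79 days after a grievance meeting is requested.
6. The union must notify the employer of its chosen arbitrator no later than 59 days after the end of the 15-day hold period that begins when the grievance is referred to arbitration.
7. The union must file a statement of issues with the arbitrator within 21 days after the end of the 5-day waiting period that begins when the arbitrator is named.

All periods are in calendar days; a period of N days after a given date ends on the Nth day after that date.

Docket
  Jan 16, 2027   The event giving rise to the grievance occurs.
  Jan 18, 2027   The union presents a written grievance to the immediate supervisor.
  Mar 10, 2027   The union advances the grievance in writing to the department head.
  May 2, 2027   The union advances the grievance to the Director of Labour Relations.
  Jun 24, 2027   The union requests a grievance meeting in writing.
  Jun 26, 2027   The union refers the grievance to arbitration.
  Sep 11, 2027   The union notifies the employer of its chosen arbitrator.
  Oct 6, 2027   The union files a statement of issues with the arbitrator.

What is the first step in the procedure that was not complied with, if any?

Step 1 — counting 21 days from Jan 16, 2027 (when the grieved event occurs) gives a deadline of Feb 6, 2027; done Jan 18, 2027 — timely.
Step 2 — 22 and 52 days from Jan 18, 2027 (when the written grievance is presented to the supervisor) are Feb 9, 2027 and Mar 11, 2027 respectively; done Mar 10, 2027 — within the window.
Step 3 — 20 and 50 days from Apr 11, 2027 (end of the 32-day waiting period, which began when the grievance is advanced to the department head on Mar 10, 2027) are May 1, 2027 and May 31, 2027 respectively; May 2, 2027 falls inside that range.
Step 4 — 9 and 24 days from Jun 1, 2027 (end of the 30-day review period, which began when the grievance is advanced to the Director on May 2, 2027) are Jun 10, 2027 and Jun 25, 2027 respectively; Jun 24, 2027 falls inside that range.
Step 5 — counting 79 days from Jun 24, 2027 (when a grievance meeting is requested) gives a deadline of Sep 11, 2027; done Jun 26, 2027 — timely.
Step 6 — counting 59 days from Jul 11, 2027 (end of the 15-day hold period, which began when the grievance is referred to arbitration on Jun 26, 2027) gives a deadline of Sep 8, 2027; Sep 11, 2027 misses that deadline by 3 days.
The analysis stops there.

Step 6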